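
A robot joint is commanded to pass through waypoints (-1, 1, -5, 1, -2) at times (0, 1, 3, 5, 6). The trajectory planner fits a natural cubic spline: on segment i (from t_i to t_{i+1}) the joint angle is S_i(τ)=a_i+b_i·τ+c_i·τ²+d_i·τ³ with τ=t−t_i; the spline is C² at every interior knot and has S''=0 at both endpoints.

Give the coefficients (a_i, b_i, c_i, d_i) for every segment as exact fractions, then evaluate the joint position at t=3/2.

Δ: Δ0=2, Δ1=-3, Δ2=3, Δ3=-3
row 1: diag=6, rhs=-30; c'=1/3, d'=-5
row 2: denom=8−2·1/3=22/3; d'=(36−2·-5)/(22/3)=69/11
row 3: denom=6−2·3/11=60/11; d'=(-36−2·69/11)/(60/11)=-89/10
back: M3=-89/10
back: M2=69/11−3/11·-89/10=87/10
back: M1=-5−1/3·87/10=-79/10
M: M0=0, M1=-79/10, M2=87/10, M3=-89/10, M4=0
seg 0: a=-1, c=M0/2=0, d=(M1−M0)/(6·1)=-79/60, b=Δ0−h0·(2M0+M1)/6=199/60
seg 1: a=1, c=M1/2=-79/20, d=(M2−M1)/(6·2)=83/60, b=Δ1−h1·(2M1+M2)/6=-19/30
seg 2: a=-5, c=M2/2=87/20, d=(M3−M2)/(6·2)=-22/15, b=Δ2−h2·(2M2+M3)/6=1/6
seg 3: a=1, c=M3/2=-89/20, d=(M4−M3)/(6·1)=89/60, b=Δ3−h3·(2M3+M4)/6=-1/30
t_q=3/2 → seg 1, τ=1/2; S=1+-19/30·τ+-79/20·τ²+83/60·τ³=-21/160

  seg 0: a=-1 b=199/60 c=0 d=-79/60
  seg 1: a=1 b=-19/30 c=-79/20 d=83/60
  seg 2: a=-5 b=1/6 c=87/20 d=-22/15
  seg 3: a=1 b=-1/30 c=-89/20 d=89/60
S(3/2) = -21/160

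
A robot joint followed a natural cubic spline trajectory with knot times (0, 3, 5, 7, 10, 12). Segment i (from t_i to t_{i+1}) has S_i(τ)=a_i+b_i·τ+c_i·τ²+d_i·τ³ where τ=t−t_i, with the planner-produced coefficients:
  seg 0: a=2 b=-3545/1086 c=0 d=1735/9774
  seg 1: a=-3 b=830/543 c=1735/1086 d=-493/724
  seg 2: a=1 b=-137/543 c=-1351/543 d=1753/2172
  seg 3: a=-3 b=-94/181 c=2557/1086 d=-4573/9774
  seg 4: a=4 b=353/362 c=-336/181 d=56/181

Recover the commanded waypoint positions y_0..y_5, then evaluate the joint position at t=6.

y_0 = S_0(0) = a_0 = 2
y_1 = S_1(0) = a_1 = -3
y_2 = S_2(0) = a_2 = 1
y_3 = S_3(0) = a_3 = -3
y_4 = S_4(0) = a_4 = 4
y_5 = S_4(2) = 1
t_q=6 is in segment 2 (τ=1); S_2(τ)=-2027/2172

y_0=2 y_1=-3 y_2=1 y_3=-3 y_4=4 y_5=1
S(6) = -2027/2172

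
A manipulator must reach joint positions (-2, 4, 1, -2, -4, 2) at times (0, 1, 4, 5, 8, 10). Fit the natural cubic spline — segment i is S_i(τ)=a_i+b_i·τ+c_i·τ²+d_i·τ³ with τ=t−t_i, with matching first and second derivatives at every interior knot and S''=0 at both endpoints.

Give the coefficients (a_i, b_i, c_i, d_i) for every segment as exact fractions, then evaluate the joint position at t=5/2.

Δ: Δ0=6, Δ1=-1, Δ2=-3, Δ3=-2/3, Δ4=3
row 1: diag=8, rhs=-42; c'=3/8, d'=-21/4
row 2: denom=8−3·3/8=55/8; d'=(-12−3·-21/4)/(55/8)=6/11
row 3: denom=8−1·8/55=432/55; d'=(14−1·6/11)/(432/55)=185/108
row 4: denom=10−3·55/144=425/48; d'=(22−3·185/108)/(425/48)=2428/1275
back: M4=2428/1275
back: M3=185/108−55/144·2428/1275=754/765
back: M2=6/11−8/55·754/765=1538/3825
back: M1=-21/4−3/8·1538/3825=-6886/1275
M: M0=0, M1=-6886/1275, M2=1538/3825, M3=754/765, M4=2428/1275, M5=0
seg 0: a=-2, c=M0/2=0, d=(M1−M0)/(6·1)=-3443/3825, b=Δ0−h0·(2M0+M1)/6=26393/3825
seg 1: a=4, c=M1/2=-3443/1275, d=(M2−M1)/(6·3)=11098/34425, b=Δ1−h1·(2M1+M2)/6=16064/3825
seg 2: a=1, c=M2/2=769/3825, d=(M3−M2)/(6·1)=124/1275, b=Δ2−h2·(2M2+M3)/6=-12616/3825
seg 3: a=-2, c=M3/2=377/765, d=(M4−M3)/(6·3)=1757/34425, b=Δ3−h3·(2M3+M4)/6=-586/225
seg 4: a=-4, c=M4/2=1214/1275, d=(M5−M4)/(6·2)=-607/3825, b=Δ4−h4·(2M4+M5)/6=6619/3825
t_q=5/2 → seg 1, τ=3/2; S=4+16064/3825·τ+-3443/1275·τ²+11098/34425·τ³=903/170

  seg 0: a=-2 b=26393/3825 c=0 d=-3443/3825
  seg 1: a=4 b=16064/3825 c=-3443/1275 d=11098/34425
  seg 2: a=1 b=-12616/3825 c=769/3825 d=124/1275
  seg 3: a=-2 b=-586/225 c=377/765 d=1757/34425
  seg 4: a=-4 b=6619/3825 c=1214/1275 d=-607/3825
S(5/2) = 903/170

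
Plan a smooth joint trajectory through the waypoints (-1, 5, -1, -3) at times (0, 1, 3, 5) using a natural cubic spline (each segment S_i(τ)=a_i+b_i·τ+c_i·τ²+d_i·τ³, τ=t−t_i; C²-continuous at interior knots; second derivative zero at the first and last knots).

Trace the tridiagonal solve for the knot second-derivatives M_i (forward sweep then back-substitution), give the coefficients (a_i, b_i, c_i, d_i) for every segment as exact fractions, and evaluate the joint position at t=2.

  seg 0: a=-1 b=85/11 c=0 d=-19/11
  seg 1: a=5 b=28/11 c=-57/11 d=53/44
  seg 2: a=-1 b=-41/11 c=45/22 d=-15/44
S(2) = 157/44

Δ: Δ0=6, Δ1=-3, Δ2=-1
row 1: diag=6, rhs=-54; c'=1/3, d'=-9
row 2: denom=8−2·1/3=22/3; d'=(12−2·-9)/(22/3)=45/11
back: M2=45/11
back: M1=-9−1/3·45/11=-114/11
M: M0=0, M1=-114/11, M2=45/11, M3=0
seg 0: a=-1, c=M0/2=0, d=(M1−M0)/(6·1)=-19/11, b=Δ0−h0·(2M0+M1)/6=85/11
seg 1: a=5, c=M1/2=-57/11, d=(M2−M1)/(6·2)=53/44, b=Δ1−h1·(2M1+M2)/6=28/11
seg 2: a=-1, c=M2/2=45/22, d=(M3−M2)/(6·2)=-15/44, b=Δ2−h2·(2M2+M3)/6=-41/11
t_q=2 → seg 1, τ=1; S=5+28/11·τ+-57/11·τ²+53/44·τ³=157/44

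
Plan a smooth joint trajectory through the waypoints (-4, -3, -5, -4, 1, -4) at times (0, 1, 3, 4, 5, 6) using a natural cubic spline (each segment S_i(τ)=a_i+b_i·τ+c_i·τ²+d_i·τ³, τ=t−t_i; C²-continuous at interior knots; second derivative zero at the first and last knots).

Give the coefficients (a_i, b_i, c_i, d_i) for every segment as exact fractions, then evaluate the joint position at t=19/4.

  seg 0: a=-4 b=53/38 c=0 d=-15/38
  seg 1: a=-3 b=4/19 c=-45/38 d=11/38
  seg 2: a=-5 b=-20/19 c=21/38 d=3/2
  seg 3: a=-4 b=173/38 c=96/19 d=-175/38
  seg 4: a=1 b=16/19 c=-333/38 d=111/38
S(19/4) = 763/2432

Δ: Δ0=1, Δ1=-1, Δ2=1, Δ3=5, Δ4=-5
row 1: diag=6, rhs=-12; c'=1/3, d'=-2
row 2: denom=6−2·1/3=16/3; d'=(12−2·-2)/(16/3)=3
row 3: denom=4−1·3/16=61/16; d'=(24−1·3)/(61/16)=336/61
row 4: denom=4−1·16/61=228/61; d'=(-60−1·336/61)/(228/61)=-333/19
back: M4=-333/19
back: M3=336/61−16/61·-333/19=192/19
back: M2=3−3/16·192/19=21/19
back: M1=-2−1/3·21/19=-45/19
M: M0=0, M1=-45/19, M2=21/19, M3=192/19, M4=-333/19, M5=0
seg 0: a=-4, c=M0/2=0, d=(M1−M0)/(6·1)=-15/38, b=Δ0−h0·(2M0+M1)/6=53/38
seg 1: a=-3, c=M1/2=-45/38, d=(M2−M1)/(6·2)=11/38, b=Δ1−h1·(2M1+M2)/6=4/19
seg 2: a=-5, c=M2/2=21/38, d=(M3−M2)/(6·1)=3/2, b=Δ2−h2·(2M2+M3)/6=-20/19
seg 3: a=-4, c=M3/2=96/19, d=(M4−M3)/(6·1)=-175/38, b=Δ3−h3·(2M3+M4)/6=173/38
seg 4: a=1, c=M4/2=-333/38, d=(M5−M4)/(6·1)=111/38, b=Δ4−h4·(2M4+M5)/6=16/19
t_q=19/4 → seg 3, τ=3/4; S=-4+173/38·τ+96/19·τ²+-175/38·τ³=763/2432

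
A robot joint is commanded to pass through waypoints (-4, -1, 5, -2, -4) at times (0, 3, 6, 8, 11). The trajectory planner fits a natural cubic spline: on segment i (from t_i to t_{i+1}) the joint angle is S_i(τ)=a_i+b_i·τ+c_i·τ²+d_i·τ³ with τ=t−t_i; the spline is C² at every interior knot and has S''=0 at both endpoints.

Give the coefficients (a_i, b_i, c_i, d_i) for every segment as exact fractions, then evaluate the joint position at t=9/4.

Δ: Δ0=1, Δ1=2, Δ2=-7/2, Δ3=-2/3
row 1: diag=12, rhs=6; c'=1/4, d'=1/2
row 2: denom=10−3·1/4=37/4; d'=(-33−3·1/2)/(37/4)=-138/37
row 3: denom=10−2·8/37=354/37; d'=(17−2·-138/37)/(354/37)=905/354
back: M3=905/354
back: M2=-138/37−8/37·905/354=-758/177
back: M1=1/2−1/4·-758/177=278/177
M: M0=0, M1=278/177, M2=-758/177, M3=905/354, M4=0
seg 0: a=-4, c=M0/2=0, d=(M1−M0)/(6·3)=139/1593, b=Δ0−h0·(2M0+M1)/6=38/177
seg 1: a=-1, c=M1/2=139/177, d=(M2−M1)/(6·3)=-518/1593, b=Δ1−h1·(2M1+M2)/6=455/177
seg 2: a=5, c=M2/2=-379/177, d=(M3−M2)/(6·2)=269/472, b=Δ2−h2·(2M2+M3)/6=-265/177
seg 3: a=-2, c=M3/2=905/708, d=(M4−M3)/(6·3)=-905/6372, b=Δ3−h3·(2M3+M4)/6=-1141/354
t_q=9/4 → seg 0, τ=9/4; S=-4+38/177·τ+0·τ²+139/1593·τ³=-9527/3776

  seg 0: a=-4 b=38/177 c=0 d=139/1593
  seg 1: a=-1 b=455/177 c=139/177 d=-518/1593
  seg 2: a=5 b=-265/177 c=-379/177 d=269/472
  seg 3: a=-2 b=-1141/354 c=905/708 d=-905/6372
S(9/4) = -9527/3776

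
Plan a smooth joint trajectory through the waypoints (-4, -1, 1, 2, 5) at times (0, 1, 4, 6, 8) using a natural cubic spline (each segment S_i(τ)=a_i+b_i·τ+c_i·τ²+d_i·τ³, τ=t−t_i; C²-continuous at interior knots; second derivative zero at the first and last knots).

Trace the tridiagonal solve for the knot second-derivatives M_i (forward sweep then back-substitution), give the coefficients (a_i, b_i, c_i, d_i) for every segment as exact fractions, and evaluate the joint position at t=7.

Δ: Δ0=3, Δ1=2/3, Δ2=1/2, Δ3=3/2
row 1: diag=8, rhs=-14; c'=3/8, d'=-7/4
row 2: denom=10−3·3/8=71/8; d'=(-1−3·-7/4)/(71/8)=34/71
row 3: denom=8−2·16/71=536/71; d'=(6−2·34/71)/(536/71)=179/268
back: M3=179/268
back: M2=34/71−16/71·179/268=22/67
back: M1=-7/4−3/8·22/67=-251/134
M: M0=0, M1=-251/134, M2=22/67, M3=179/268, M4=0
seg 0: a=-4, c=M0/2=0, d=(M1−M0)/(6·1)=-251/804, b=Δ0−h0·(2M0+M1)/6=2663/804
seg 1: a=-1, c=M1/2=-251/268, d=(M2−M1)/(6·3)=295/2412, b=Δ1−h1·(2M1+M2)/6=955/402
seg 2: a=1, c=M2/2=11/67, d=(M3−M2)/(6·2)=91/3216, b=Δ2−h2·(2M2+M3)/6=47/804
seg 3: a=2, c=M3/2=179/536, d=(M4−M3)/(6·2)=-179/3216, b=Δ3−h3·(2M3+M4)/6=212/201
t_q=7 → seg 3, τ=1; S=2+212/201·τ+179/536·τ²+-179/3216·τ³=3573/1072

  seg 0: a=-4 b=2663/804 c=0 d=-251/804
  seg 1: a=-1 b=955/402 c=-251/268 d=295/2412
  seg 2: a=1 b=47/804 c=11/67 d=91/3216
  seg 3: a=2 b=212/201 c=179/536 d=-179/3216
S(7) = 3573/1072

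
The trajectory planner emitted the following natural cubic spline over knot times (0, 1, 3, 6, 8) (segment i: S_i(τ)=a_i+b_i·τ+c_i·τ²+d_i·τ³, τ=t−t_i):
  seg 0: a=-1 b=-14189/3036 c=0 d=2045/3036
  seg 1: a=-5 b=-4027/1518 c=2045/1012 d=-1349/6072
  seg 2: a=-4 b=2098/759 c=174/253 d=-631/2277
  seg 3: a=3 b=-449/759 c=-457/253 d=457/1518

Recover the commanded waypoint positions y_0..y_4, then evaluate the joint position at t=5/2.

y_0=-1 y_1=-5 y_2=-4 y_3=3 y_4=-3
S(5/2) = -83913/16192

y_0 = S_0(0) = a_0 = -1
y_1 = S_1(0) = a_1 = -5
y_2 = S_2(0) = a_2 = -4
y_3 = S_3(0) = a_3 = 3
y_4 = S_3(2) = -3
t_q=5/2 is in segment 1 (τ=3/2); S_1(τ)=-83913/16192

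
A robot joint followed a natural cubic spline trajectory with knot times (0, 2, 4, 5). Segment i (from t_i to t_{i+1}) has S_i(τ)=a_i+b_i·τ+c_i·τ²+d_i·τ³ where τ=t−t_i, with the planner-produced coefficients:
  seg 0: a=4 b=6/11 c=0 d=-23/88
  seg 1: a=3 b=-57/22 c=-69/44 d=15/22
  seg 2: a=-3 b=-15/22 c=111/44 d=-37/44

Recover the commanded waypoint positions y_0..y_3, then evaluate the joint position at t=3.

y_0=4 y_1=3 y_2=-3 y_3=-2
S(3) = -21/44

y_0 = S_0(0) = a_0 = 4
y_1 = S_1(0) = a_1 = 3
y_2 = S_2(0) = a_2 = -3
y_3 = S_2(1) = -2
t_q=3 is in segment 1 (τ=1); S_1(τ)=-21/44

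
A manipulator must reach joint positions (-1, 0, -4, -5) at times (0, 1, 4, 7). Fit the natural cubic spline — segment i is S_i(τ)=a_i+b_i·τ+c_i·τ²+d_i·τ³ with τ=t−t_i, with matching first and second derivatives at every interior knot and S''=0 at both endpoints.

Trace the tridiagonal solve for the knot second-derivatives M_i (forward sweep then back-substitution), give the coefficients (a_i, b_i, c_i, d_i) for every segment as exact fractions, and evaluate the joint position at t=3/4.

Δ: Δ0=1, Δ1=-4/3, Δ2=-1/3
row 1: diag=8, rhs=-14; c'=3/8, d'=-7/4
row 2: denom=12−3·3/8=87/8; d'=(6−3·-7/4)/(87/8)=30/29
back: M2=30/29
back: M1=-7/4−3/8·30/29=-62/29
M: M0=0, M1=-62/29, M2=30/29, M3=0
seg 0: a=-1, c=M0/2=0, d=(M1−M0)/(6·1)=-31/87, b=Δ0−h0·(2M0+M1)/6=118/87
seg 1: a=0, c=M1/2=-31/29, d=(M2−M1)/(6·3)=46/261, b=Δ1−h1·(2M1+M2)/6=25/87
seg 2: a=-4, c=M2/2=15/29, d=(M3−M2)/(6·3)=-5/87, b=Δ2−h2·(2M2+M3)/6=-119/87
t_q=3/4 → seg 0, τ=3/4; S=-1+118/87·τ+0·τ²+-31/87·τ³=-247/1856

  seg 0: a=-1 b=118/87 c=0 d=-31/87
  seg 1: a=0 b=25/87 c=-31/29 d=46/261
  seg 2: a=-4 b=-119/87 c=15/29 d=-5/87
S(3/4) = -247/1856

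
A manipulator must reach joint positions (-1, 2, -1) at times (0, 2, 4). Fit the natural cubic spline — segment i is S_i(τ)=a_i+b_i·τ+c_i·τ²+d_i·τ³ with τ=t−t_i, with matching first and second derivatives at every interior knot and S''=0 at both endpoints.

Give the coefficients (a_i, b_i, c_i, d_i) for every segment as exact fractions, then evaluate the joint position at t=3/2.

  seg 0: a=-1 b=9/4 c=0 d=-3/16
  seg 1: a=2 b=0 c=-9/8 d=3/16
S(3/2) = 223/128

Δ: Δ0=3/2, Δ1=-3/2
row 1: diag=8, rhs=-18; c'=1/4, d'=-9/4
back: M1=-9/4
M: M0=0, M1=-9/4, M2=0
seg 0: a=-1, c=M0/2=0, d=(M1−M0)/(6·2)=-3/16, b=Δ0−h0·(2M0+M1)/6=9/4
seg 1: a=2, c=M1/2=-9/8, d=(M2−M1)/(6·2)=3/16, b=Δ1−h1·(2M1+M2)/6=0
t_q=3/2 → seg 0, τ=3/2; S=-1+9/4·τ+0·τ²+-3/16·τ³=223/128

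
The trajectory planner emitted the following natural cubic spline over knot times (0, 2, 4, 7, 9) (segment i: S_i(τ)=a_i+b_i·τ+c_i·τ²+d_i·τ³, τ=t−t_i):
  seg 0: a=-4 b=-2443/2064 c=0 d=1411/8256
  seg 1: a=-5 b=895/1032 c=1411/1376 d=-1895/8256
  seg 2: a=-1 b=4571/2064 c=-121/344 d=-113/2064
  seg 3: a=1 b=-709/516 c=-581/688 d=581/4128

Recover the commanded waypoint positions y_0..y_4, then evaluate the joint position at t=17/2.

y_0 = S_0(0) = a_0 = -4
y_1 = S_1(0) = a_1 = -5
y_2 = S_2(0) = a_2 = -1
y_3 = S_3(0) = a_3 = 1
y_4 = S_3(2) = -4
t_q=17/2 is in segment 3 (τ=3/2); S_3(τ)=-27367/11008

y_0=-4 y_1=-5 y_2=-1 y_3=1 y_4=-4
S(17/2) = -27367/11008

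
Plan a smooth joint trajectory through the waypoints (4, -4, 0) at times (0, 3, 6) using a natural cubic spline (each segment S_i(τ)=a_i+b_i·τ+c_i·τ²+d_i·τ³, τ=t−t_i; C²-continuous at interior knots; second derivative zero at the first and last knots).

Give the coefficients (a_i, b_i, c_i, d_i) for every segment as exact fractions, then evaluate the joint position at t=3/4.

Δ: Δ0=-8/3, Δ1=4/3
row 1: diag=12, rhs=24; c'=1/4, d'=2
back: M1=2
M: M0=0, M1=2, M2=0
seg 0: a=4, c=M0/2=0, d=(M1−M0)/(6·3)=1/9, b=Δ0−h0·(2M0+M1)/6=-11/3
seg 1: a=-4, c=M1/2=1, d=(M2−M1)/(6·3)=-1/9, b=Δ1−h1·(2M1+M2)/6=-2/3
t_q=3/4 → seg 0, τ=3/4; S=4+-11/3·τ+0·τ²+1/9·τ³=83/64

  seg 0: a=4 b=-11/3 c=0 d=1/9
  seg 1: a=-4 b=-2/3 c=1 d=-1/9
S(3/4) = 83/64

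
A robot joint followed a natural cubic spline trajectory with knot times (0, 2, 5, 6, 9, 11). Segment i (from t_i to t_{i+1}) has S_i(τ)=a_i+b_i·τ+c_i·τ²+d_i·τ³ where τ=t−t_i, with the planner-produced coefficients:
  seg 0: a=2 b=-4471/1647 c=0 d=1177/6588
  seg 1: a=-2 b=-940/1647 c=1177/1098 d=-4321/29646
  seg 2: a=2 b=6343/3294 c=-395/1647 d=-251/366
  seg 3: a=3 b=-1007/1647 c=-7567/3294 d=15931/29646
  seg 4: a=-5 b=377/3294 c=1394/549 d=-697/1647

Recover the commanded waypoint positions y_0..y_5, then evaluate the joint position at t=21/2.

y_0=2 y_1=-2 y_2=2 y_3=3 y_4=-5 y_5=2
S(21/2) = -2387/4392

y_0 = S_0(0) = a_0 = 2
y_1 = S_1(0) = a_1 = -2
y_2 = S_2(0) = a_2 = 2
y_3 = S_3(0) = a_3 = 3
y_4 = S_4(0) = a_4 = -5
y_5 = S_4(2) = 2
t_q=21/2 is in segment 4 (τ=3/2); S_4(τ)=-2387/4392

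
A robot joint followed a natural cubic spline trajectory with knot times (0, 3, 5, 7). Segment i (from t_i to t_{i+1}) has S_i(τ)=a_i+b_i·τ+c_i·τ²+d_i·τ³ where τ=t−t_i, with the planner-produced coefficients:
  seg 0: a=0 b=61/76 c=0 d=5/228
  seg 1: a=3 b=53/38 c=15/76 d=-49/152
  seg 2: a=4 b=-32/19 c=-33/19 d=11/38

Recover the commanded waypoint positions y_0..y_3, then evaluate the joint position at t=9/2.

y_0 = S_0(0) = a_0 = 0
y_1 = S_1(0) = a_1 = 3
y_2 = S_2(0) = a_2 = 4
y_3 = S_2(2) = -4
t_q=9/2 is in segment 1 (τ=3/2); S_1(τ)=5409/1216

y_0=0 y_1=3 y_2=4 y_3=-4
S(9/2) = 5409/1216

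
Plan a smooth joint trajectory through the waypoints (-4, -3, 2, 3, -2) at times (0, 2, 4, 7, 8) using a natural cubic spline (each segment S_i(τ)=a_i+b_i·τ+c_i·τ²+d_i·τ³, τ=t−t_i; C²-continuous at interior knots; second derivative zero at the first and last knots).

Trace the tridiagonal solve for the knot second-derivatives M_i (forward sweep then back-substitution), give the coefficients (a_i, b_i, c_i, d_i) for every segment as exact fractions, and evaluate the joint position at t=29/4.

Δ: Δ0=1/2, Δ1=5/2, Δ2=1/3, Δ3=-5
row 1: diag=8, rhs=12; c'=1/4, d'=3/2
row 2: denom=10−2·1/4=19/2; d'=(-13−2·3/2)/(19/2)=-32/19
row 3: denom=8−3·6/19=134/19; d'=(-32−3·-32/19)/(134/19)=-256/67
back: M3=-256/67
back: M2=-32/19−6/19·-256/67=-32/67
back: M1=3/2−1/4·-32/67=217/134
M: M0=0, M1=217/134, M2=-32/67, M3=-256/67, M4=0
seg 0: a=-4, c=M0/2=0, d=(M1−M0)/(6·2)=217/1608, b=Δ0−h0·(2M0+M1)/6=-8/201
seg 1: a=-3, c=M1/2=217/268, d=(M2−M1)/(6·2)=-281/1608, b=Δ1−h1·(2M1+M2)/6=635/402
seg 2: a=2, c=M2/2=-16/67, d=(M3−M2)/(6·3)=-112/603, b=Δ2−h2·(2M2+M3)/6=547/201
seg 3: a=3, c=M3/2=-128/67, d=(M4−M3)/(6·1)=128/201, b=Δ3−h3·(2M3+M4)/6=-749/201
t_q=29/4 → seg 3, τ=1/4; S=3+-749/201·τ+-128/67·τ²+128/201·τ³=525/268

  seg 0: a=-4 b=-8/201 c=0 d=217/1608
  seg 1: a=-3 b=635/402 c=217/268 d=-281/1608
  seg 2: a=2 b=547/201 c=-16/67 d=-112/603
  seg 3: a=3 b=-749/201 c=-128/67 d=128/201
S(29/4) = 525/268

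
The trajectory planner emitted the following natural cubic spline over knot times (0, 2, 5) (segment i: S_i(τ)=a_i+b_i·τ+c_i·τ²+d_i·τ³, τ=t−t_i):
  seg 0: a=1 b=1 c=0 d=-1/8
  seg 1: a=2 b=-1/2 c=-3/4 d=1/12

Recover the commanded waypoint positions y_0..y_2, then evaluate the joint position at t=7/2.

y_0 = S_0(0) = a_0 = 1
y_1 = S_1(0) = a_1 = 2
y_2 = S_1(3) = -4
t_q=7/2 is in segment 1 (τ=3/2); S_1(τ)=-5/32

y_0=1 y_1=2 y_2=-4
S(7/2) = -5/32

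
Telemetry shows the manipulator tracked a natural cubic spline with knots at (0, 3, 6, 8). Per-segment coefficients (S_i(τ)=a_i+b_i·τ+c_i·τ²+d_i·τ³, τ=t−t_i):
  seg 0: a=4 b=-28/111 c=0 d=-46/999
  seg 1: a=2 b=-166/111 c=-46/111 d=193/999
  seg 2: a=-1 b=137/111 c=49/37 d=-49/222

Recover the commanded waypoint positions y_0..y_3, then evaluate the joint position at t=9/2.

y_0=4 y_1=2 y_2=-1 y_3=5
S(9/2) = -155/296

y_0 = S_0(0) = a_0 = 4
y_1 = S_1(0) = a_1 = 2
y_2 = S_2(0) = a_2 = -1
y_3 = S_2(2) = 5
t_q=9/2 is in segment 1 (τ=3/2); S_1(τ)=-155/296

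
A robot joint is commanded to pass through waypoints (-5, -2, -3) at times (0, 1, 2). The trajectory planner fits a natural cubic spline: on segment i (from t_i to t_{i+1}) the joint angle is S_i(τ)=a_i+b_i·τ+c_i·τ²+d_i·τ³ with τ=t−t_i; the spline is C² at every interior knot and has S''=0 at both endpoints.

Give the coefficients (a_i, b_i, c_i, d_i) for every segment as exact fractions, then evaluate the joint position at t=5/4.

  seg 0: a=-5 b=4 c=0 d=-1
  seg 1: a=-2 b=1 c=-3 d=1
S(5/4) = -123/64

Δ: Δ0=3, Δ1=-1
row 1: diag=4, rhs=-24; c'=1/4, d'=-6
back: M1=-6
M: M0=0, M1=-6, M2=0
seg 0: a=-5, c=M0/2=0, d=(M1−M0)/(6·1)=-1, b=Δ0−h0·(2M0+M1)/6=4
seg 1: a=-2, c=M1/2=-3, d=(M2−M1)/(6·1)=1, b=Δ1−h1·(2M1+M2)/6=1
t_q=5/4 → seg 1, τ=1/4; S=-2+1·τ+-3·τ²+1·τ³=-123/64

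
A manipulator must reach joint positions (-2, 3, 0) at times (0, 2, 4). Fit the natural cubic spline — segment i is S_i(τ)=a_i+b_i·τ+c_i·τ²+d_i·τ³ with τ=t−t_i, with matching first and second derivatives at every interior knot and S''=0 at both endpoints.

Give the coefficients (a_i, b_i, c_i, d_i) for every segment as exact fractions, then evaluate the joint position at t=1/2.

Δ: Δ0=5/2, Δ1=-3/2
row 1: diag=8, rhs=-24; c'=1/4, d'=-3
back: M1=-3
M: M0=0, M1=-3, M2=0
seg 0: a=-2, c=M0/2=0, d=(M1−M0)/(6·2)=-1/4, b=Δ0−h0·(2M0+M1)/6=7/2
seg 1: a=3, c=M1/2=-3/2, d=(M2−M1)/(6·2)=1/4, b=Δ1−h1·(2M1+M2)/6=1/2
t_q=1/2 → seg 0, τ=1/2; S=-2+7/2·τ+0·τ²+-1/4·τ³=-9/32

  seg 0: a=-2 b=7/2 c=0 d=-1/4
  seg 1: a=3 b=1/2 c=-3/2 d=1/4
S(1/2) = -9/32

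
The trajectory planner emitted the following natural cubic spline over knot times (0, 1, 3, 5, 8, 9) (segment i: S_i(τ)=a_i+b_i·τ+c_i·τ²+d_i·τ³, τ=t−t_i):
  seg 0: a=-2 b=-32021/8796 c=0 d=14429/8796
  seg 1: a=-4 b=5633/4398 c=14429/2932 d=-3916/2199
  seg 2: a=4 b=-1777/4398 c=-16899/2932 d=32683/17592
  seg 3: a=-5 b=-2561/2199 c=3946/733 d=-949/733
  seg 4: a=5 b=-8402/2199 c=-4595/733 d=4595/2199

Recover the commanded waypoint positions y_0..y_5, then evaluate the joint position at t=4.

y_0 = S_0(0) = a_0 = -2
y_1 = S_1(0) = a_1 = -4
y_2 = S_2(0) = a_2 = 4
y_3 = S_3(0) = a_3 = -5
y_4 = S_4(0) = a_4 = 5
y_5 = S_4(1) = -3
t_q=4 is in segment 2 (τ=1); S_2(τ)=-1817/5864

y_0=-2 y_1=-4 y_2=4 y_3=-5 y_4=5 y_5=-3
S(4) = -1817/5864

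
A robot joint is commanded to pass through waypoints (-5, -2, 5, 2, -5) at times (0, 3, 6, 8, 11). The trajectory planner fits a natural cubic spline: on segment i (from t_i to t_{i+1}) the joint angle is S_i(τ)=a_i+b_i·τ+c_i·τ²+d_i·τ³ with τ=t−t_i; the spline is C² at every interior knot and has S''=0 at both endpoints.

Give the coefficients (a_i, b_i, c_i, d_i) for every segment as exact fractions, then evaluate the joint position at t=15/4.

  seg 0: a=-5 b=58/177 c=0 d=119/1593
  seg 1: a=-2 b=415/177 c=119/177 d=-359/1593
  seg 2: a=5 b=52/177 c=-80/59 d=325/1416
  seg 3: a=2 b=-841/354 c=5/236 d=-5/2124
S(15/4) = 157/3776

Δ: Δ0=1, Δ1=7/3, Δ2=-3/2, Δ3=-7/3
row 1: diag=12, rhs=8; c'=1/4, d'=2/3
row 2: denom=10−3·1/4=37/4; d'=(-23−3·2/3)/(37/4)=-100/37
row 3: denom=10−2·8/37=354/37; d'=(-5−2·-100/37)/(354/37)=5/118
back: M3=5/118
back: M2=-100/37−8/37·5/118=-160/59
back: M1=2/3−1/4·-160/59=238/177
M: M0=0, M1=238/177, M2=-160/59, M3=5/118, M4=0
seg 0: a=-5, c=M0/2=0, d=(M1−M0)/(6·3)=119/1593, b=Δ0−h0·(2M0+M1)/6=58/177
seg 1: a=-2, c=M1/2=119/177, d=(M2−M1)/(6·3)=-359/1593, b=Δ1−h1·(2M1+M2)/6=415/177
seg 2: a=5, c=M2/2=-80/59, d=(M3−M2)/(6·2)=325/1416, b=Δ2−h2·(2M2+M3)/6=52/177
seg 3: a=2, c=M3/2=5/236, d=(M4−M3)/(6·3)=-5/2124, b=Δ3−h3·(2M3+M4)/6=-841/354
t_q=15/4 → seg 1, τ=3/4; S=-2+415/177·τ+119/177·τ²+-359/1593·τ³=157/3776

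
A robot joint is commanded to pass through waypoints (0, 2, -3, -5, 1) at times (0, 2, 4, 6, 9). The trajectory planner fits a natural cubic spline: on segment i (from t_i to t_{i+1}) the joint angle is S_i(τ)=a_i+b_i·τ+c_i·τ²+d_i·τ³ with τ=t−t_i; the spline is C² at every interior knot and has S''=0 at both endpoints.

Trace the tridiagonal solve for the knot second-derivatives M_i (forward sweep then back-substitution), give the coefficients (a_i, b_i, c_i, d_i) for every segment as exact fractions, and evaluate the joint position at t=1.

  seg 0: a=0 b=2 c=0 d=-1/4
  seg 1: a=2 b=-1 c=-3/2 d=3/8
  seg 2: a=-3 b=-5/2 c=3/4 d=0
  seg 3: a=-5 b=1/2 c=3/4 d=-1/12
S(1) = 7/4

Δ: Δ0=1, Δ1=-5/2, Δ2=-1, Δ3=2
row 1: diag=8, rhs=-21; c'=1/4, d'=-21/8
row 2: denom=8−2·1/4=15/2; d'=(9−2·-21/8)/(15/2)=19/10
row 3: denom=10−2·4/15=142/15; d'=(18−2·19/10)/(142/15)=3/2
back: M3=3/2
back: M2=19/10−4/15·3/2=3/2
back: M1=-21/8−1/4·3/2=-3
M: M0=0, M1=-3, M2=3/2, M3=3/2, M4=0
seg 0: a=0, c=M0/2=0, d=(M1−M0)/(6·2)=-1/4, b=Δ0−h0·(2M0+M1)/6=2
seg 1: a=2, c=M1/2=-3/2, d=(M2−M1)/(6·2)=3/8, b=Δ1−h1·(2M1+M2)/6=-1
seg 2: a=-3, c=M2/2=3/4, d=(M3−M2)/(6·2)=0, b=Δ2−h2·(2M2+M3)/6=-5/2
seg 3: a=-5, c=M3/2=3/4, d=(M4−M3)/(6·3)=-1/12, b=Δ3−h3·(2M3+M4)/6=1/2
t_q=1 → seg 0, τ=1; S=0+2·τ+0·τ²+-1/4·τ³=7/4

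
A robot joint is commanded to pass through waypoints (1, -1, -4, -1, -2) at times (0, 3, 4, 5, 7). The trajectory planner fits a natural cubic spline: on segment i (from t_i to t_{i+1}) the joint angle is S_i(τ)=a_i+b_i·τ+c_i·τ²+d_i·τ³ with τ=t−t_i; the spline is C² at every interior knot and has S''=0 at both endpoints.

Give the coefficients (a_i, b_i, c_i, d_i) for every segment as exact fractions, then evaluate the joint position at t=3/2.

Δ: Δ0=-2/3, Δ1=-3, Δ2=3, Δ3=-1/2
row 1: diag=8, rhs=-14; c'=1/8, d'=-7/4
row 2: denom=4−1·1/8=31/8; d'=(36−1·-7/4)/(31/8)=302/31
row 3: denom=6−1·8/31=178/31; d'=(-21−1·302/31)/(178/31)=-953/178
back: M3=-953/178
back: M2=302/31−8/31·-953/178=990/89
back: M1=-7/4−1/8·990/89=-559/178
M: M0=0, M1=-559/178, M2=990/89, M3=-953/178, M4=0
seg 0: a=1, c=M0/2=0, d=(M1−M0)/(6·3)=-559/3204, b=Δ0−h0·(2M0+M1)/6=965/1068
seg 1: a=-1, c=M1/2=-559/356, d=(M2−M1)/(6·1)=2539/1068, b=Δ1−h1·(2M1+M2)/6=-2033/534
seg 2: a=-4, c=M2/2=495/89, d=(M3−M2)/(6·1)=-2933/1068, b=Δ2−h2·(2M2+M3)/6=197/1068
seg 3: a=-1, c=M3/2=-953/356, d=(M4−M3)/(6·2)=953/2136, b=Δ3−h3·(2M3+M4)/6=1639/534
t_q=3/2 → seg 0, τ=3/2; S=1+965/1068·τ+0·τ²+-559/3204·τ³=5031/2848

  seg 0: a=1 b=965/1068 c=0 d=-559/3204
  seg 1: a=-1 b=-2033/534 c=-559/356 d=2539/1068
  seg 2: a=-4 b=197/1068 c=495/89 d=-2933/1068
  seg 3: a=-1 b=1639/534 c=-953/356 d=953/2136
S(3/2) = 5031/2848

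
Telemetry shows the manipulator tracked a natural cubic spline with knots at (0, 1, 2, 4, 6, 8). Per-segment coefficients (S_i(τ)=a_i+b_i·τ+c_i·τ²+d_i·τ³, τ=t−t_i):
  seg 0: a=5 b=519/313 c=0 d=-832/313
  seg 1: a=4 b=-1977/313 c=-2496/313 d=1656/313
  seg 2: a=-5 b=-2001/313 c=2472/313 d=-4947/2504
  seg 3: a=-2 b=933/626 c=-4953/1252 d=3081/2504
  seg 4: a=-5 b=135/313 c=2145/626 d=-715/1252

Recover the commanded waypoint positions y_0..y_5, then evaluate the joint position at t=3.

y_0=5 y_1=4 y_2=-5 y_3=-2 y_4=-5 y_5=5
S(3) = -13699/2504

y_0 = S_0(0) = a_0 = 5
y_1 = S_1(0) = a_1 = 4
y_2 = S_2(0) = a_2 = -5
y_3 = S_3(0) = a_3 = -2
y_4 = S_4(0) = a_4 = -5
y_5 = S_4(2) = 5
t_q=3 is in segment 2 (τ=1); S_2(τ)=-13699/2504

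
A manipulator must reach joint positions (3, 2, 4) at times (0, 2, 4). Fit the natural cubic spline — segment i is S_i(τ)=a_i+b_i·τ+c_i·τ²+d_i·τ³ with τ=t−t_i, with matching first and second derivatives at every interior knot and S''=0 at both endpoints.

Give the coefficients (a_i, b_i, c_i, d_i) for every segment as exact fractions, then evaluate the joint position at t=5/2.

  seg 0: a=3 b=-7/8 c=0 d=3/32
  seg 1: a=2 b=1/4 c=9/16 d=-3/32
S(5/2) = 577/256

Δ: Δ0=-1/2, Δ1=1
row 1: diag=8, rhs=9; c'=1/4, d'=9/8
back: M1=9/8
M: M0=0, M1=9/8, M2=0
seg 0: a=3, c=M0/2=0, d=(M1−M0)/(6·2)=3/32, b=Δ0−h0·(2M0+M1)/6=-7/8
seg 1: a=2, c=M1/2=9/16, d=(M2−M1)/(6·2)=-3/32, b=Δ1−h1·(2M1+M2)/6=1/4
t_q=5/2 → seg 1, τ=1/2; S=2+1/4·τ+9/16·τ²+-3/32·τ³=577/256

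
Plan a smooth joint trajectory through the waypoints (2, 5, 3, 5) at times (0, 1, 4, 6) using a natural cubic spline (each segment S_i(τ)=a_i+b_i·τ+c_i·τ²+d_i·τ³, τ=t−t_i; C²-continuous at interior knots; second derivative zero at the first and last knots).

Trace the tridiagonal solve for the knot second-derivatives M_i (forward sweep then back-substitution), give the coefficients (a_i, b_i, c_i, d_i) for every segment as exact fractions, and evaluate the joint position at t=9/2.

Δ: Δ0=3, Δ1=-2/3, Δ2=1
row 1: diag=8, rhs=-22; c'=3/8, d'=-11/4
row 2: denom=10−3·3/8=71/8; d'=(10−3·-11/4)/(71/8)=146/71
back: M2=146/71
back: M1=-11/4−3/8·146/71=-250/71
M: M0=0, M1=-250/71, M2=146/71, M3=0
seg 0: a=2, c=M0/2=0, d=(M1−M0)/(6·1)=-125/213, b=Δ0−h0·(2M0+M1)/6=764/213
seg 1: a=5, c=M1/2=-125/71, d=(M2−M1)/(6·3)=22/71, b=Δ1−h1·(2M1+M2)/6=389/213
seg 2: a=3, c=M2/2=73/71, d=(M3−M2)/(6·2)=-73/426, b=Δ2−h2·(2M2+M3)/6=-79/213
t_q=9/2 → seg 2, τ=1/2; S=3+-79/213·τ+73/71·τ²+-73/426·τ³=3465/1136

  seg 0: a=2 b=764/213 c=0 d=-125/213
  seg 1: a=5 b=389/213 c=-125/71 d=22/71
  seg 2: a=3 b=-79/213 c=73/71 d=-73/426
S(9/2) = 3465/1136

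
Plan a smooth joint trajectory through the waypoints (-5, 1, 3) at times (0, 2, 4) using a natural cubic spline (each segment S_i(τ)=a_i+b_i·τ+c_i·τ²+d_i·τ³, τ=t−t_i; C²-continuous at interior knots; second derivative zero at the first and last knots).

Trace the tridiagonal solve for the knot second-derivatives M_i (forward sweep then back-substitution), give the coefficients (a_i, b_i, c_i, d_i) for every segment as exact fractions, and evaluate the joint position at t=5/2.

Δ: Δ0=3, Δ1=1
row 1: diag=8, rhs=-12; c'=1/4, d'=-3/2
back: M1=-3/2
M: M0=0, M1=-3/2, M2=0
seg 0: a=-5, c=M0/2=0, d=(M1−M0)/(6·2)=-1/8, b=Δ0−h0·(2M0+M1)/6=7/2
seg 1: a=1, c=M1/2=-3/4, d=(M2−M1)/(6·2)=1/8, b=Δ1−h1·(2M1+M2)/6=2
t_q=5/2 → seg 1, τ=1/2; S=1+2·τ+-3/4·τ²+1/8·τ³=117/64

  seg 0: a=-5 b=7/2 c=0 d=-1/8
  seg 1: a=1 b=2 c=-3/4 d=1/8
S(5/2) = 117/64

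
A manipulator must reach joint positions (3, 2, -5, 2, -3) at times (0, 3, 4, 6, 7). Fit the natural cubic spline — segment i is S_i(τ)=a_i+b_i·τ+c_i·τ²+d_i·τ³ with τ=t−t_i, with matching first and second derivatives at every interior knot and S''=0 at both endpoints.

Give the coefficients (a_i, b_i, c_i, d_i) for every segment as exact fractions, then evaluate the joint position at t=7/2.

  seg 0: a=3 b=239/75 c=0 d=-88/225
  seg 1: a=2 b=-553/75 c=-88/25 d=292/75
  seg 2: a=-5 b=-41/15 c=204/25 d=-1513/600
  seg 3: a=2 b=-53/150 c=-697/100 d=697/300
S(7/2) = -52/25

Δ: Δ0=-1/3, Δ1=-7, Δ2=7/2, Δ3=-5
row 1: diag=8, rhs=-40; c'=1/8, d'=-5
row 2: denom=6−1·1/8=47/8; d'=(63−1·-5)/(47/8)=544/47
row 3: denom=6−2·16/47=250/47; d'=(-51−2·544/47)/(250/47)=-697/50
back: M3=-697/50
back: M2=544/47−16/47·-697/50=408/25
back: M1=-5−1/8·408/25=-176/25
M: M0=0, M1=-176/25, M2=408/25, M3=-697/50, M4=0
seg 0: a=3, c=M0/2=0, d=(M1−M0)/(6·3)=-88/225, b=Δ0−h0·(2M0+M1)/6=239/75
seg 1: a=2, c=M1/2=-88/25, d=(M2−M1)/(6·1)=292/75, b=Δ1−h1·(2M1+M2)/6=-553/75
seg 2: a=-5, c=M2/2=204/25, d=(M3−M2)/(6·2)=-1513/600, b=Δ2−h2·(2M2+M3)/6=-41/15
seg 3: a=2, c=M3/2=-697/100, d=(M4−M3)/(6·1)=697/300, b=Δ3−h3·(2M3+M4)/6=-53/150
t_q=7/2 → seg 1, τ=1/2; S=2+-553/75·τ+-88/25·τ²+292/75·τ³=-52/25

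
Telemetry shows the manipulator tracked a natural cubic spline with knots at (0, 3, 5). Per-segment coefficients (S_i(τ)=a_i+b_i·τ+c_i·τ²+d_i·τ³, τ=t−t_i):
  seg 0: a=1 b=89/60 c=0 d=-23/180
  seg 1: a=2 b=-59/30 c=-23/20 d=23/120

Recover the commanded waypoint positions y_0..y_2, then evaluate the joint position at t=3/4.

y_0=1 y_1=2 y_2=-5
S(3/4) = 527/256

y_0 = S_0(0) = a_0 = 1
y_1 = S_1(0) = a_1 = 2
y_2 = S_1(2) = -5
t_q=3/4 is in segment 0 (τ=3/4); S_0(τ)=527/256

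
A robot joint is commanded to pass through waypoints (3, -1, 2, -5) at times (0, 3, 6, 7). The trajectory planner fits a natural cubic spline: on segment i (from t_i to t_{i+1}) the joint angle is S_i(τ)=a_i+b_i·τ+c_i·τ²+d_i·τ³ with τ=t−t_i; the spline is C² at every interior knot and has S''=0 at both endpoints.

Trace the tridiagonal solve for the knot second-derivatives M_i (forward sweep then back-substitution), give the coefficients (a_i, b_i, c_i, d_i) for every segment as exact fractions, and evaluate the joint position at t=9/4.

Δ: Δ0=-4/3, Δ1=1, Δ2=-7
row 1: diag=12, rhs=14; c'=1/4, d'=7/6
row 2: denom=8−3·1/4=29/4; d'=(-48−3·7/6)/(29/4)=-206/29
back: M2=-206/29
back: M1=7/6−1/4·-206/29=256/87
M: M0=0, M1=256/87, M2=-206/29, M3=0
seg 0: a=3, c=M0/2=0, d=(M1−M0)/(6·3)=128/783, b=Δ0−h0·(2M0+M1)/6=-244/87
seg 1: a=-1, c=M1/2=128/87, d=(M2−M1)/(6·3)=-437/783, b=Δ1−h1·(2M1+M2)/6=140/87
seg 2: a=2, c=M2/2=-103/29, d=(M3−M2)/(6·1)=103/87, b=Δ2−h2·(2M2+M3)/6=-403/87
t_q=9/4 → seg 0, τ=9/4; S=3+-244/87·τ+0·τ²+128/783·τ³=-42/29

  seg 0: a=3 b=-244/87 c=0 d=128/783
  seg 1: a=-1 b=140/87 c=128/87 d=-437/783
  seg 2: a=2 b=-403/87 c=-103/29 d=103/87
S(9/4) = -42/29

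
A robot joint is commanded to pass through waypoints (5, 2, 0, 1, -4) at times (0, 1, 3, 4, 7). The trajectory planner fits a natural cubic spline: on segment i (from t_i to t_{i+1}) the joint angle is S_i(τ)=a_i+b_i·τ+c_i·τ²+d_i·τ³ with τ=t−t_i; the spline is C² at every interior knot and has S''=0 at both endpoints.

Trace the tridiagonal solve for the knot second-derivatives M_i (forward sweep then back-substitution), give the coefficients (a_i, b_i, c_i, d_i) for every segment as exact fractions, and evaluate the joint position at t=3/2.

Δ: Δ0=-3, Δ1=-1, Δ2=1, Δ3=-5/3
row 1: diag=6, rhs=12; c'=1/3, d'=2
row 2: denom=6−2·1/3=16/3; d'=(12−2·2)/(16/3)=3/2
row 3: denom=8−1·3/16=125/16; d'=(-16−1·3/2)/(125/16)=-56/25
back: M3=-56/25
back: M2=3/2−3/16·-56/25=48/25
back: M1=2−1/3·48/25=34/25
M: M0=0, M1=34/25, M2=48/25, M3=-56/25, M4=0
seg 0: a=5, c=M0/2=0, d=(M1−M0)/(6·1)=17/75, b=Δ0−h0·(2M0+M1)/6=-242/75
seg 1: a=2, c=M1/2=17/25, d=(M2−M1)/(6·2)=7/150, b=Δ1−h1·(2M1+M2)/6=-191/75
seg 2: a=0, c=M2/2=24/25, d=(M3−M2)/(6·1)=-52/75, b=Δ2−h2·(2M2+M3)/6=11/15
seg 3: a=1, c=M3/2=-28/25, d=(M4−M3)/(6·3)=28/225, b=Δ3−h3·(2M3+M4)/6=43/75
t_q=3/2 → seg 1, τ=1/2; S=2+-191/75·τ+17/25·τ²+7/150·τ³=361/400

  seg 0: a=5 b=-242/75 c=0 d=17/75
  seg 1: a=2 b=-191/75 c=17/25 d=7/150
  seg 2: a=0 b=11/15 c=24/25 d=-52/75
  seg 3: a=1 b=43/75 c=-28/25 d=28/225
S(3/2) = 361/400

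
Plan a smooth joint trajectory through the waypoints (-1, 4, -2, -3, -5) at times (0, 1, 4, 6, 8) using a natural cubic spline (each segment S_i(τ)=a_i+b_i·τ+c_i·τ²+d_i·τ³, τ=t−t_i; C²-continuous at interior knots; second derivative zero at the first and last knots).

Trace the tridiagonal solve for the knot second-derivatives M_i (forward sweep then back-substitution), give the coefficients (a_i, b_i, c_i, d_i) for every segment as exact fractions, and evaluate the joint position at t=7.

  seg 0: a=-1 b=3251/536 c=0 d=-571/536
  seg 1: a=4 b=769/268 c=-1713/536 d=281/536
  seg 2: a=-2 b=-1153/536 c=102/67 d=-747/2144
  seg 3: a=-3 b=-65/268 c=-609/1072 d=203/2144
S(7) = -7967/2144

Δ: Δ0=5, Δ1=-2, Δ2=-1/2, Δ3=-1
row 1: diag=8, rhs=-42; c'=3/8, d'=-21/4
row 2: denom=10−3·3/8=71/8; d'=(9−3·-21/4)/(71/8)=198/71
row 3: denom=8−2·16/71=536/71; d'=(-3−2·198/71)/(536/71)=-609/536
back: M3=-609/536
back: M2=198/71−16/71·-609/536=204/67
back: M1=-21/4−3/8·204/67=-1713/268
M: M0=0, M1=-1713/268, M2=204/67, M3=-609/536, M4=0
seg 0: a=-1, c=M0/2=0, d=(M1−M0)/(6·1)=-571/536, b=Δ0−h0·(2M0+M1)/6=3251/536
seg 1: a=4, c=M1/2=-1713/536, d=(M2−M1)/(6·3)=281/536, b=Δ1−h1·(2M1+M2)/6=769/268
seg 2: a=-2, c=M2/2=102/67, d=(M3−M2)/(6·2)=-747/2144, b=Δ2−h2·(2M2+M3)/6=-1153/536
seg 3: a=-3, c=M3/2=-609/1072, d=(M4−M3)/(6·2)=203/2144, b=Δ3−h3·(2M3+M4)/6=-65/268
t_q=7 → seg 3, τ=1; S=-3+-65/268·τ+-609/1072·τ²+203/2144·τ³=-7967/2144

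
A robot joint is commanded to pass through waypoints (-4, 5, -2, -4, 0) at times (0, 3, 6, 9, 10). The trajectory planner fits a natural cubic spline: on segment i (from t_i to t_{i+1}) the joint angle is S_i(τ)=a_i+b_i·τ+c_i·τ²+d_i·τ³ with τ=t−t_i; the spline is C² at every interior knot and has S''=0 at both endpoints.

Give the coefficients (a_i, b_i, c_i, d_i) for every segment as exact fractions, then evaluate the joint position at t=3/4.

  seg 0: a=-4 b=239/54 c=0 d=-77/486
  seg 1: a=5 b=4/27 c=-77/54 d=97/486
  seg 2: a=-2 b=-163/54 c=10/27 d=67/486
  seg 3: a=-4 b=79/27 c=29/18 d=-29/54
S(3/4) = -287/384

Δ: Δ0=3, Δ1=-7/3, Δ2=-2/3, Δ3=4
row 1: diag=12, rhs=-32; c'=1/4, d'=-8/3
row 2: denom=12−3·1/4=45/4; d'=(10−3·-8/3)/(45/4)=8/5
row 3: denom=8−3·4/15=36/5; d'=(28−3·8/5)/(36/5)=29/9
back: M3=29/9
back: M2=8/5−4/15·29/9=20/27
back: M1=-8/3−1/4·20/27=-77/27
M: M0=0, M1=-77/27, M2=20/27, M3=29/9, M4=0
seg 0: a=-4, c=M0/2=0, d=(M1−M0)/(6·3)=-77/486, b=Δ0−h0·(2M0+M1)/6=239/54
seg 1: a=5, c=M1/2=-77/54, d=(M2−M1)/(6·3)=97/486, b=Δ1−h1·(2M1+M2)/6=4/27
seg 2: a=-2, c=M2/2=10/27, d=(M3−M2)/(6·3)=67/486, b=Δ2−h2·(2M2+M3)/6=-163/54
seg 3: a=-4, c=M3/2=29/18, d=(M4−M3)/(6·1)=-29/54, b=Δ3−h3·(2M3+M4)/6=79/27
t_q=3/4 → seg 0, τ=3/4; S=-4+239/54·τ+0·τ²+-77/486·τ³=-287/384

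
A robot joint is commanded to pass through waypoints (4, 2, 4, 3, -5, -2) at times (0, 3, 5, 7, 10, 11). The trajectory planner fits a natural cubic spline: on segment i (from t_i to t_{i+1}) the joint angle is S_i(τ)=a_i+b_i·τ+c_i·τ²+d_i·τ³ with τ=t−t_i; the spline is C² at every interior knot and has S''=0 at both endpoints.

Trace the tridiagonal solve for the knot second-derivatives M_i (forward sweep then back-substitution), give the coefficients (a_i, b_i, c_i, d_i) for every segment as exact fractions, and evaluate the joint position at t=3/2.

Δ: Δ0=-2/3, Δ1=1, Δ2=-1/2, Δ3=-8/3, Δ4=3
row 1: diag=10, rhs=10; c'=1/5, d'=1
row 2: denom=8−2·1/5=38/5; d'=(-9−2·1)/(38/5)=-55/38
row 3: denom=10−2·5/19=180/19; d'=(-13−2·-55/38)/(180/19)=-16/15
row 4: denom=8−3·19/60=141/20; d'=(34−3·-16/15)/(141/20)=248/47
back: M4=248/47
back: M3=-16/15−19/60·248/47=-386/141
back: M2=-55/38−5/19·-386/141=-205/282
back: M1=1−1/5·-205/282=323/282
M: M0=0, M1=323/282, M2=-205/282, M3=-386/141, M4=248/47, M5=0
seg 0: a=4, c=M0/2=0, d=(M1−M0)/(6·3)=323/5076, b=Δ0−h0·(2M0+M1)/6=-233/188
seg 1: a=2, c=M1/2=323/564, d=(M2−M1)/(6·2)=-22/141, b=Δ1−h1·(2M1+M2)/6=45/94
seg 2: a=4, c=M2/2=-205/564, d=(M3−M2)/(6·2)=-63/376, b=Δ2−h2·(2M2+M3)/6=253/282
seg 3: a=3, c=M3/2=-193/141, d=(M4−M3)/(6·3)=565/1269, b=Δ3−h3·(2M3+M4)/6=-362/141
seg 4: a=-5, c=M4/2=124/47, d=(M5−M4)/(6·1)=-124/141, b=Δ4−h4·(2M4+M5)/6=175/141
t_q=3/2 → seg 0, τ=3/2; S=4+-233/188·τ+0·τ²+323/5076·τ³=3543/1504

  seg 0: a=4 b=-233/188 c=0 d=323/5076
  seg 1: a=2 b=45/94 c=323/564 d=-22/141
  seg 2: a=4 b=253/282 c=-205/564 d=-63/376
  seg 3: a=3 b=-362/141 c=-193/141 d=565/1269
  seg 4: a=-5 b=175/141 c=124/47 d=-124/141
S(3/2) = 3543/1504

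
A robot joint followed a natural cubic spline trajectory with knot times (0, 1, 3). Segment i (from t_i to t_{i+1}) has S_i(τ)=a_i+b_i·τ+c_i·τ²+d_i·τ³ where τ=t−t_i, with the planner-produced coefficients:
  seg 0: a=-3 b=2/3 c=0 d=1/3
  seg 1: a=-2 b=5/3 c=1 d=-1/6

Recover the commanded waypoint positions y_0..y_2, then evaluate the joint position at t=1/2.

y_0 = S_0(0) = a_0 = -3
y_1 = S_1(0) = a_1 = -2
y_2 = S_1(2) = 4
t_q=1/2 is in segment 0 (τ=1/2); S_0(τ)=-21/8

y_0=-3 y_1=-2 y_2=4
S(1/2) = -21/8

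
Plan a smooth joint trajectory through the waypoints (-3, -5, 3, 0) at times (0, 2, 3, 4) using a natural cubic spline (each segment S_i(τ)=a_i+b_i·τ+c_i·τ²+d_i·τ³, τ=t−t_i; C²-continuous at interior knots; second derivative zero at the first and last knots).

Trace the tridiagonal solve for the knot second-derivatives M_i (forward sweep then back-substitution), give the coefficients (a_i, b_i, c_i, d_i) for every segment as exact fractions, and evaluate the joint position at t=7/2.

  seg 0: a=-3 b=-117/23 c=0 d=47/46
  seg 1: a=-5 b=165/23 c=141/23 d=-122/23
  seg 2: a=3 b=81/23 c=-225/23 d=75/23
S(7/2) = 501/184

Δ: Δ0=-1, Δ1=8, Δ2=-3
row 1: diag=6, rhs=54; c'=1/6, d'=9
row 2: denom=4−1·1/6=23/6; d'=(-66−1·9)/(23/6)=-450/23
back: M2=-450/23
back: M1=9−1/6·-450/23=282/23
M: M0=0, M1=282/23, M2=-450/23, M3=0
seg 0: a=-3, c=M0/2=0, d=(M1−M0)/(6·2)=47/46, b=Δ0−h0·(2M0+M1)/6=-117/23
seg 1: a=-5, c=M1/2=141/23, d=(M2−M1)/(6·1)=-122/23, b=Δ1−h1·(2M1+M2)/6=165/23
seg 2: a=3, c=M2/2=-225/23, d=(M3−M2)/(6·1)=75/23, b=Δ2−h2·(2M2+M3)/6=81/23
t_q=7/2 → seg 2, τ=1/2; S=3+81/23·τ+-225/23·τ²+75/23·τ³=501/184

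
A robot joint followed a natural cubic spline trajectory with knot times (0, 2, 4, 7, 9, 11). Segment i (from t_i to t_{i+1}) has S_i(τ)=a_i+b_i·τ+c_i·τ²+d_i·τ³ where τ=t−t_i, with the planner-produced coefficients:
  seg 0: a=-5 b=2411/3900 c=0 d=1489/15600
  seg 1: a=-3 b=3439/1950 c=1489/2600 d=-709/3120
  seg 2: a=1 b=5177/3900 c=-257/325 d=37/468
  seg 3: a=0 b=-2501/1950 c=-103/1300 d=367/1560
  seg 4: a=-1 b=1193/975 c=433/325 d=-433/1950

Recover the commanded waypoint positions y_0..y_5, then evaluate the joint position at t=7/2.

y_0=-5 y_1=-3 y_2=1 y_3=0 y_4=-1 y_5=5
S(7/2) = 6947/41600

y_0 = S_0(0) = a_0 = -5
y_1 = S_1(0) = a_1 = -3
y_2 = S_2(0) = a_2 = 1
y_3 = S_3(0) = a_3 = 0
y_4 = S_4(0) = a_4 = -1
y_5 = S_4(2) = 5
t_q=7/2 is in segment 1 (τ=3/2); S_1(τ)=6947/41600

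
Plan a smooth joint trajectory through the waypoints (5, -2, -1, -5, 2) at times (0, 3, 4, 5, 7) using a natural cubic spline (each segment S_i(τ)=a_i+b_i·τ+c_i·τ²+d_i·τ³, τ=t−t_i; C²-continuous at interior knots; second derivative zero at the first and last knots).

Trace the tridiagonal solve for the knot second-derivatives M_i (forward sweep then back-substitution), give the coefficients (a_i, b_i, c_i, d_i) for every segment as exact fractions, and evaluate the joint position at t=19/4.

  seg 0: a=5 b=-4547/1068 c=0 d=685/3204
  seg 1: a=-2 b=809/534 c=685/356 d=-2605/1068
  seg 2: a=-1 b=-2087/1068 c=-480/89 d=3575/1068
  seg 3: a=-5 b=-1441/534 c=1655/356 d=-1655/2136
S(19/4) = -93121/22784

Δ: Δ0=-7/3, Δ1=1, Δ2=-4, Δ3=7/2
row 1: diag=8, rhs=20; c'=1/8, d'=5/2
row 2: denom=4−1·1/8=31/8; d'=(-30−1·5/2)/(31/8)=-260/31
row 3: denom=6−1·8/31=178/31; d'=(45−1·-260/31)/(178/31)=1655/178
back: M3=1655/178
back: M2=-260/31−8/31·1655/178=-960/89
back: M1=5/2−1/8·-960/89=685/178
M: M0=0, M1=685/178, M2=-960/89, M3=1655/178, M4=0
seg 0: a=5, c=M0/2=0, d=(M1−M0)/(6·3)=685/3204, b=Δ0−h0·(2M0+M1)/6=-4547/1068
seg 1: a=-2, c=M1/2=685/356, d=(M2−M1)/(6·1)=-2605/1068, b=Δ1−h1·(2M1+M2)/6=809/534
seg 2: a=-1, c=M2/2=-480/89, d=(M3−M2)/(6·1)=3575/1068, b=Δ2−h2·(2M2+M3)/6=-2087/1068
seg 3: a=-5, c=M3/2=1655/356, d=(M4−M3)/(6·2)=-1655/2136, b=Δ3−h3·(2M3+M4)/6=-1441/534
t_q=19/4 → seg 2, τ=3/4; S=-1+-2087/1068·τ+-480/89·τ²+3575/1068·τ³=-93121/22784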